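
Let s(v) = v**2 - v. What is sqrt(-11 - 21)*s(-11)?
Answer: 528*I*sqrt(2) ≈ 746.71*I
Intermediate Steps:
sqrt(-11 - 21)*s(-11) = sqrt(-11 - 21)*(-11*(-1 - 11)) = sqrt(-32)*(-11*(-12)) = (4*I*sqrt(2))*132 = 528*I*sqrt(2)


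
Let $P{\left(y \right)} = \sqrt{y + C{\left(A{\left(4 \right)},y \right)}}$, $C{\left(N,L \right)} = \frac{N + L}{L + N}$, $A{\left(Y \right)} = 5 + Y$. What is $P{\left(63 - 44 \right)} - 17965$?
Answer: $-17965 + 2 \sqrt{5} \approx -17961.0$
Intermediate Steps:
$C{\left(N,L \right)} = 1$ ($C{\left(N,L \right)} = \frac{L + N}{L + N} = 1$)
$P{\left(y \right)} = \sqrt{1 + y}$ ($P{\left(y \right)} = \sqrt{y + 1} = \sqrt{1 + y}$)
$P{\left(63 - 44 \right)} - 17965 = \sqrt{1 + \left(63 - 44\right)} - 17965 = \sqrt{1 + 19} - 17965 = \sqrt{20} - 17965 = 2 \sqrt{5} - 17965 = -17965 + 2 \sqrt{5}$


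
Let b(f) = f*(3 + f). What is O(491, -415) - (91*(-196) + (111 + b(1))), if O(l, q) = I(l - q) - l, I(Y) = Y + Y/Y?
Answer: 18137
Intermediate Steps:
I(Y) = 1 + Y (I(Y) = Y + 1 = 1 + Y)
O(l, q) = 1 - q (O(l, q) = (1 + (l - q)) - l = (1 + l - q) - l = 1 - q)
O(491, -415) - (91*(-196) + (111 + b(1))) = (1 - 1*(-415)) - (91*(-196) + (111 + 1*(3 + 1))) = (1 + 415) - (-17836 + (111 + 1*4)) = 416 - (-17836 + (111 + 4)) = 416 - (-17836 + 115) = 416 - 1*(-17721) = 416 + 17721 = 18137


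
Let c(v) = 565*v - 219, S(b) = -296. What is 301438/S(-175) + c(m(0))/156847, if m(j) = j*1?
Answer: -23639855405/23213356 ≈ -1018.4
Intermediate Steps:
m(j) = j
c(v) = -219 + 565*v
301438/S(-175) + c(m(0))/156847 = 301438/(-296) + (-219 + 565*0)/156847 = 301438*(-1/296) + (-219 + 0)*(1/156847) = -150719/148 - 219*1/156847 = -150719/148 - 219/156847 = -23639855405/23213356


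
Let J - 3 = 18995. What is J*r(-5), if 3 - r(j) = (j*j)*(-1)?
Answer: 531944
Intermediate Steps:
J = 18998 (J = 3 + 18995 = 18998)
r(j) = 3 + j² (r(j) = 3 - j*j*(-1) = 3 - j²*(-1) = 3 - (-1)*j² = 3 + j²)
J*r(-5) = 18998*(3 + (-5)²) = 18998*(3 + 25) = 18998*28 = 531944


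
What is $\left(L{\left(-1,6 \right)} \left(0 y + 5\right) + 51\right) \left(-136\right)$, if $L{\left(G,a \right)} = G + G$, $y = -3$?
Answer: $-5576$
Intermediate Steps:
$L{\left(G,a \right)} = 2 G$
$\left(L{\left(-1,6 \right)} \left(0 y + 5\right) + 51\right) \left(-136\right) = \left(2 \left(-1\right) \left(0 \left(-3\right) + 5\right) + 51\right) \left(-136\right) = \left(- 2 \left(0 + 5\right) + 51\right) \left(-136\right) = \left(\left(-2\right) 5 + 51\right) \left(-136\right) = \left(-10 + 51\right) \left(-136\right) = 41 \left(-136\right) = -5576$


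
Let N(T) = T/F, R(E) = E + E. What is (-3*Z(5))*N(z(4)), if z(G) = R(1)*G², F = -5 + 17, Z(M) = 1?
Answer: -8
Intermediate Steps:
F = 12
R(E) = 2*E
z(G) = 2*G² (z(G) = (2*1)*G² = 2*G²)
N(T) = T/12
(-3*Z(5))*N(z(4)) = (-3*1)*((2*4²)/12) = -2*16/4 = -32/4 = -3*8/3 = -8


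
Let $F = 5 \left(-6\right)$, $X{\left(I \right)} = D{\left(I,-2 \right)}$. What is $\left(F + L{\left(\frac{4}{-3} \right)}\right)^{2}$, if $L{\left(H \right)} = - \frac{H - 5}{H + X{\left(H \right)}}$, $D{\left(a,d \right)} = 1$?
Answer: $2401$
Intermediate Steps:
$X{\left(I \right)} = 1$
$L{\left(H \right)} = - \frac{-5 + H}{1 + H}$ ($L{\left(H \right)} = - \frac{H - 5}{H + 1} = - \frac{-5 + H}{1 + H}$)
$F = -30$
$\left(F + L{\left(\frac{4}{-3} \right)}\right)^{2} = \left(-30 + \frac{5 - \frac{4}{-3}}{1 + \frac{4}{-3}}\right)^{2} = \left(-30 + \frac{5 - 4 \left(- \frac{1}{3}\right)}{1 + 4 \left(- \frac{1}{3}\right)}\right)^{2} = \left(-30 + \frac{5 - - \frac{4}{3}}{1 - \frac{4}{3}}\right)^{2} = \left(-30 + \frac{5 + \frac{4}{3}}{- \frac{1}{3}}\right)^{2} = \left(-30 - 19\right)^{2} = \left(-49\right)^{2} = 2401$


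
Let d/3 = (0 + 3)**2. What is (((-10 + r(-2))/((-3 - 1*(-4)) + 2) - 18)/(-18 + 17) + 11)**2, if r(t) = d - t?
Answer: 4624/9 ≈ 513.78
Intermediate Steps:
d = 27 (d = 3*(0 + 3)**2 = 3*3**2 = 3*9 = 27)
r(t) = 27 - t
(((-10 + r(-2))/((-3 - 1*(-4)) + 2) - 18)/(-18 + 17) + 11)**2 = (((-10 + (27 - 1*(-2)))/((-3 - 1*(-4)) + 2) - 18)/(-18 + 17) + 11)**2 = (((-10 + (27 + 2))/((-3 + 4) + 2) - 18)/(-1) + 11)**2 = (((-10 + 29)/(1 + 2) - 18)*(-1) + 11)**2 = ((19/3 - 18)*(-1) + 11)**2 = (-35/3*(-1) + 11)**2 = (35/3 + 11)**2 = (68/3)**2 = 4624/9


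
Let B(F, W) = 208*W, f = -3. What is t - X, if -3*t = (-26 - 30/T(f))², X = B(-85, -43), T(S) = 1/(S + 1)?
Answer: 25676/3 ≈ 8558.7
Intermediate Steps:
T(S) = 1/(1 + S)
X = -8944 (X = 208*(-43) = -8944)
t = -1156/3 (t = -(-26 - 30/(1/(1 - 3)))²/3 = -(-26 - 30/(1/(-2)))²/3 = -(-26 - 30/(-½))²/3 = -(-26 - 30*(-2))²/3 = -(-26 + 60)²/3 = -⅓*34² = -⅓*1156 = -1156/3 ≈ -385.33)
t - X = -1156/3 - 1*(-8944) = -1156/3 + 8944 = 25676/3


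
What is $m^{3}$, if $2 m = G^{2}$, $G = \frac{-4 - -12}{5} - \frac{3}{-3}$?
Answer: $\frac{4826809}{125000} \approx 38.615$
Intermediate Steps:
$G = \frac{13}{5}$ ($G = \left(-4 + 12\right) \frac{1}{5} - -1 = 8 \cdot \frac{1}{5} + 1 = \frac{8}{5} + 1 = \frac{13}{5} \approx 2.6$)
$m = \frac{169}{50}$ ($m = \frac{\left(\frac{13}{5}\right)^{2}}{2} = \frac{1}{2} \cdot \frac{169}{25} = \frac{169}{50} \approx 3.38$)
$m^{3} = \left(\frac{169}{50}\right)^{3} = \frac{4826809}{125000}$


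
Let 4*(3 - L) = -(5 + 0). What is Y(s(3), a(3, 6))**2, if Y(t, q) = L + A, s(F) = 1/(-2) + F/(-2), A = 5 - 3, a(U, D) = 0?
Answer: 625/16 ≈ 39.063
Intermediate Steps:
L = 17/4 (L = 3 - (-1)*(5 + 0)/4 = 3 - (-1)*5/4 = 3 - 1/4*(-5) = 3 + 5/4 = 17/4 ≈ 4.2500)
A = 2
s(F) = -1/2 - F/2 (s(F) = 1*(-1/2) + F*(-1/2) = -1/2 - F/2)
Y(t, q) = 25/4 (Y(t, q) = 17/4 + 2 = 25/4)
Y(s(3), a(3, 6))**2 = (25/4)**2 = 625/16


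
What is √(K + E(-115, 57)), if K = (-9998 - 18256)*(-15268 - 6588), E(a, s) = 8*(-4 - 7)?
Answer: 2*√154379834 ≈ 24850.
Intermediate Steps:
E(a, s) = -88 (E(a, s) = 8*(-11) = -88)
K = 617519424 (K = -28254*(-21856) = 617519424)
√(K + E(-115, 57)) = √(617519424 - 88) = √617519336 = 2*√154379834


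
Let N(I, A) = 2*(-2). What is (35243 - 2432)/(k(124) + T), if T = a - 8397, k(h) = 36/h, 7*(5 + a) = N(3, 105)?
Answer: -2373329/607765 ≈ -3.9050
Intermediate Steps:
N(I, A) = -4
a = -39/7 (a = -5 + (⅐)*(-4) = -5 - 4/7 = -39/7 ≈ -5.5714)
T = -58818/7 (T = -39/7 - 8397 = -58818/7 ≈ -8402.6)
(35243 - 2432)/(k(124) + T) = (35243 - 2432)/(36/124 - 58818/7) = 32811/(36*(1/124) - 58818/7) = 32811/(9/31 - 58818/7) = 32811/(-1823295/217) = 32811*(-217/1823295) = -2373329/607765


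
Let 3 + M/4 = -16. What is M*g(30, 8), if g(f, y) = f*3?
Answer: -6840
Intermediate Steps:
M = -76 (M = -12 + 4*(-16) = -12 - 64 = -76)
g(f, y) = 3*f
M*g(30, 8) = -228*30 = -76*90 = -6840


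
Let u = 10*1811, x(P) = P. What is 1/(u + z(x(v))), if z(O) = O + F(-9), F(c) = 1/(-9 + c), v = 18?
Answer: 18/326303 ≈ 5.5163e-5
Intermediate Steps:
z(O) = -1/18 + O (z(O) = O + 1/(-9 - 9) = O + 1/(-18) = O - 1/18 = -1/18 + O)
u = 18110
1/(u + z(x(v))) = 1/(18110 + (-1/18 + 18)) = 1/(18110 + 323/18) = 1/(326303/18) = 18/326303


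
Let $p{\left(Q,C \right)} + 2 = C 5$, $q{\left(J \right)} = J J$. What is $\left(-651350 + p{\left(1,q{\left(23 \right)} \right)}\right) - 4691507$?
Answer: $-5340214$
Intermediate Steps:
$q{\left(J \right)} = J^{2}$
$p{\left(Q,C \right)} = -2 + 5 C$ ($p{\left(Q,C \right)} = -2 + C 5 = -2 + 5 C$)
$\left(-651350 + p{\left(1,q{\left(23 \right)} \right)}\right) - 4691507 = \left(-651350 - \left(2 - 5 \cdot 23^{2}\right)\right) - 4691507 = \left(-651350 + \left(-2 + 5 \cdot 529\right)\right) - 4691507 = \left(-651350 + \left(-2 + 2645\right)\right) - 4691507 = \left(-651350 + 2643\right) - 4691507 = -648707 - 4691507 = -5340214$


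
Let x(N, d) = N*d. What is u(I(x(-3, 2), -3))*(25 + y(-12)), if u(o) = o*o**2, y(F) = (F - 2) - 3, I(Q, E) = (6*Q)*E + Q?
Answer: 8489664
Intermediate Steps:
I(Q, E) = Q + 6*E*Q (I(Q, E) = 6*E*Q + Q = Q + 6*E*Q)
y(F) = -5 + F (y(F) = (-2 + F) - 3 = -5 + F)
u(o) = o**3
u(I(x(-3, 2), -3))*(25 + y(-12)) = ((-3*2)*(1 + 6*(-3)))**3*(25 + (-5 - 12)) = (-6*(1 - 18))**3*(25 - 17) = (-6*(-17))**3*8 = 102**3*8 = 1061208*8 = 8489664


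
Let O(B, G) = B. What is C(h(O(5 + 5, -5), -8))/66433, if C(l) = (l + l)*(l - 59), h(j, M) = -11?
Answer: 1540/66433 ≈ 0.023181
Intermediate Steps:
C(l) = 2*l*(-59 + l) (C(l) = (2*l)*(-59 + l) = 2*l*(-59 + l))
C(h(O(5 + 5, -5), -8))/66433 = (2*(-11)*(-59 - 11))/66433 = (2*(-11)*(-70))*(1/66433) = 1540*(1/66433) = 1540/66433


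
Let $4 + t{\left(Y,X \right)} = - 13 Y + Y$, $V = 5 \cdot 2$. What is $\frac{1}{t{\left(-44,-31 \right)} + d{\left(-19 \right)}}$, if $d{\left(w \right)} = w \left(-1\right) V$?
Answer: $\frac{1}{714} \approx 0.0014006$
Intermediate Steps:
$V = 10$
$t{\left(Y,X \right)} = -4 - 12 Y$ ($t{\left(Y,X \right)} = -4 + \left(- 13 Y + Y\right) = -4 - 12 Y$)
$d{\left(w \right)} = - 10 w$ ($d{\left(w \right)} = w \left(-1\right) 10 = - w 10 = - 10 w$)
$\frac{1}{t{\left(-44,-31 \right)} + d{\left(-19 \right)}} = \frac{1}{\left(-4 - -528\right) - -190} = \frac{1}{\left(-4 + 528\right) + 190} = \frac{1}{524 + 190} = \frac{1}{714}$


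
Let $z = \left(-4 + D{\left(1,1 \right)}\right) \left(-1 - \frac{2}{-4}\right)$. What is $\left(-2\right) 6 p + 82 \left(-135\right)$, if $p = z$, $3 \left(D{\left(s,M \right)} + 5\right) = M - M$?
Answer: $-11124$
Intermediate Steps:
$D{\left(s,M \right)} = -5$ ($D{\left(s,M \right)} = -5 + \frac{M - M}{3} = -5 + \frac{1}{3} \cdot 0 = -5 + 0 = -5$)
$z = \frac{9}{2}$ ($z = \left(-4 - 5\right) \left(-1 - \frac{2}{-4}\right) = - 9 \left(-1 - - \frac{1}{2}\right) = - 9 \left(-1 + \frac{1}{2}\right) = \left(-9\right) \left(- \frac{1}{2}\right) = \frac{9}{2} \approx 4.5$)
$p = \frac{9}{2} \approx 4.5$
$\left(-2\right) 6 p + 82 \left(-135\right) = \left(-2\right) 6 \cdot \frac{9}{2} + 82 \left(-135\right) = \left(-12\right) \frac{9}{2} - 11070 = -54 - 11070 = -11124$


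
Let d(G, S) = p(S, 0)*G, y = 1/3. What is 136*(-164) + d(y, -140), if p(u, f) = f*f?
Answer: -22304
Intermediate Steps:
p(u, f) = f**2
y = 1/3 ≈ 0.33333
d(G, S) = 0 (d(G, S) = 0**2*G = 0*G = 0)
136*(-164) + d(y, -140) = 136*(-164) + 0 = -22304 + 0 = -22304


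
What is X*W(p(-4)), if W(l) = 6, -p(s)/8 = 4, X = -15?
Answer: -90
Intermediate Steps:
p(s) = -32 (p(s) = -8*4 = -32)
X*W(p(-4)) = -15*6 = -90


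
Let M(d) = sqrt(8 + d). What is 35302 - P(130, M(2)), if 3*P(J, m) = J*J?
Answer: 89006/3 ≈ 29669.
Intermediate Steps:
P(J, m) = J**2/3 (P(J, m) = (J*J)/3 = J**2/3)
35302 - P(130, M(2)) = 35302 - 130**2/3 = 35302 - 16900/3 = 89006/3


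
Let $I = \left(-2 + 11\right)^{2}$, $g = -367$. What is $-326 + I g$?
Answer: $-30053$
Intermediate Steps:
$I = 81$ ($I = 9^{2} = 81$)
$-326 + I g = -326 + 81 \left(-367\right) = -326 - 29727 = -30053$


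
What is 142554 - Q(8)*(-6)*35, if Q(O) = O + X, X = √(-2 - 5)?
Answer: 144234 + 210*I*√7 ≈ 1.4423e+5 + 555.61*I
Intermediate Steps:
X = I*√7 (X = √(-7) = I*√7 ≈ 2.6458*I)
Q(O) = O + I*√7
142554 - Q(8)*(-6)*35 = 142554 - (8 + I*√7)*(-6)*35 = 142554 - (-48 - 6*I*√7)*35 = 142554 - (-1680 - 210*I*√7) = 142554 + (1680 + 210*I*√7) = 144234 + 210*I*√7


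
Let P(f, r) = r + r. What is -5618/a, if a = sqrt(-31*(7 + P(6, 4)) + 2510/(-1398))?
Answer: 2809*I*sqrt(228076710)/163145 ≈ 260.03*I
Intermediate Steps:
P(f, r) = 2*r
a = I*sqrt(228076710)/699 (a = sqrt(-31*(7 + 2*4) + 2510/(-1398)) = sqrt(-31*(7 + 8) + 2510*(-1/1398)) = sqrt(-31*15 - 1255/699) = sqrt(-465 - 1255/699) = sqrt(-326290/699) = I*sqrt(228076710)/699 ≈ 21.605*I)
-5618/a = -5618*(-I*sqrt(228076710)/326290) = -(-2809)*I*sqrt(228076710)/163145 = 2809*I*sqrt(228076710)/163145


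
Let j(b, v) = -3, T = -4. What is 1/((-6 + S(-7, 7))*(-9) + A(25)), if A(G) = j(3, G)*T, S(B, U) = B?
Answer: 1/129 ≈ 0.0077519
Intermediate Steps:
A(G) = 12 (A(G) = -3*(-4) = 12)
1/((-6 + S(-7, 7))*(-9) + A(25)) = 1/((-6 - 7)*(-9) + 12) = 1/(-13*(-9) + 12) = 1/(117 + 12) = 1/129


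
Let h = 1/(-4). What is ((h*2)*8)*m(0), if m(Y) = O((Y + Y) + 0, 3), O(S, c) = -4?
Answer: 16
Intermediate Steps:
m(Y) = -4
h = -¼ ≈ -0.25000
((h*2)*8)*m(0) = (-¼*2*8)*(-4) = -½*8*(-4) = -4*(-4) = 16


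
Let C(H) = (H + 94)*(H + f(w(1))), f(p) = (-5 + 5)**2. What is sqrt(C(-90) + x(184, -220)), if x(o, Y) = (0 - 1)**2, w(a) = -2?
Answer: I*sqrt(359) ≈ 18.947*I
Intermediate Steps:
f(p) = 0 (f(p) = 0**2 = 0)
x(o, Y) = 1 (x(o, Y) = (-1)**2 = 1)
C(H) = H*(94 + H) (C(H) = (H + 94)*(H + 0) = (94 + H)*H = H*(94 + H))
sqrt(C(-90) + x(184, -220)) = sqrt(-90*(94 - 90) + 1) = sqrt(-90*4 + 1) = sqrt(-360 + 1) = sqrt(-359) = I*sqrt(359)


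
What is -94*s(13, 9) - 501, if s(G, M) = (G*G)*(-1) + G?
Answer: 14163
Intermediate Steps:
s(G, M) = G - G² (s(G, M) = G²*(-1) + G = -G² + G = G - G²)
-94*s(13, 9) - 501 = -1222*(1 - 1*13) - 501 = -1222*(1 - 13) - 501 = -1222*(-12) - 501 = -94*(-156) - 501 = 14664 - 501 = 14163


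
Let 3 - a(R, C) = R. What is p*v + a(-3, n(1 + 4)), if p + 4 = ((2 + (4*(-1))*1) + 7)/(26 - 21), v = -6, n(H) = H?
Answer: 24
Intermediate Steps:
a(R, C) = 3 - R
p = -3 (p = -4 + ((2 + (4*(-1))*1) + 7)/(26 - 21) = -4 + ((2 - 4*1) + 7)/5 = -4 + ((2 - 4) + 7)*(1/5) = -4 + (-2 + 7)*(1/5) = -4 + 5*(1/5) = -4 + 1 = -3)
p*v + a(-3, n(1 + 4)) = -3*(-6) + (3 - 1*(-3)) = 18 + (3 + 3) = 18 + 6 = 24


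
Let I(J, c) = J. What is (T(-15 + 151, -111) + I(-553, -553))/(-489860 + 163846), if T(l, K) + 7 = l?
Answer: 212/163007 ≈ 0.0013006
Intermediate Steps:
T(l, K) = -7 + l
(T(-15 + 151, -111) + I(-553, -553))/(-489860 + 163846) = ((-7 + (-15 + 151)) - 553)/(-489860 + 163846) = ((-7 + 136) - 553)/(-326014) = (129 - 553)*(-1/326014) = -424*(-1/326014) = 212/163007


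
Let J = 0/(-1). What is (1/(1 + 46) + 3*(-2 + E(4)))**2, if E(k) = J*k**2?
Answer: 78961/2209 ≈ 35.745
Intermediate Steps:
J = 0 (J = 0*(-1) = 0)
E(k) = 0 (E(k) = 0*k**2 = 0)
(1/(1 + 46) + 3*(-2 + E(4)))**2 = (1/(1 + 46) + 3*(-2 + 0))**2 = (1/47 + 3*(-2))**2 = (1/47 - 6)**2 = (-281/47)**2 = 78961/2209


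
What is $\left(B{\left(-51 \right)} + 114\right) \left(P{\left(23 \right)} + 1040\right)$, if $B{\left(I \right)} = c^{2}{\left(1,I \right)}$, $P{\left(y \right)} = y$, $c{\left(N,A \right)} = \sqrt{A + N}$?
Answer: $68032$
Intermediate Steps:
$B{\left(I \right)} = 1 + I$ ($B{\left(I \right)} = \left(\sqrt{I + 1}\right)^{2} = \left(\sqrt{1 + I}\right)^{2} = 1 + I$)
$\left(B{\left(-51 \right)} + 114\right) \left(P{\left(23 \right)} + 1040\right) = \left(\left(1 - 51\right) + 114\right) \left(23 + 1040\right) = \left(-50 + 114\right) 1063 = 64 \cdot 1063 = 68032$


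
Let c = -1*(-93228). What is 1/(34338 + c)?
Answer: 1/127566 ≈ 7.8391e-6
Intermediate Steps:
c = 93228
1/(34338 + c) = 1/(34338 + 93228) = 1/127566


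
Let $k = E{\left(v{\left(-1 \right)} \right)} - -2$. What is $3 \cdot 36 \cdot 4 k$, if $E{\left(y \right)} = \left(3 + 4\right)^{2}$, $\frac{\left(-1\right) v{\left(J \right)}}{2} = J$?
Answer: $22032$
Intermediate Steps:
$v{\left(J \right)} = - 2 J$
$E{\left(y \right)} = 49$ ($E{\left(y \right)} = 7^{2} = 49$)
$k = 51$ ($k = 49 - -2 = 49 + 2 = 51$)
$3 \cdot 36 \cdot 4 k = 3 \cdot 36 \cdot 4 \cdot 51 = 3 \cdot 144 \cdot 51 = 432 \cdot 51 = 22032$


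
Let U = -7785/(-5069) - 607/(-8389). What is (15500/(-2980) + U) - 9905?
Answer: -62781364695468/6336052309 ≈ -9908.6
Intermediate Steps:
U = 68385248/42523841 (U = -7785*(-1/5069) - 607*(-1/8389) = 7785/5069 + 607/8389 = 68385248/42523841 ≈ 1.6082)
(15500/(-2980) + U) - 9905 = (15500/(-2980) + 68385248/42523841) - 9905 = (15500*(-1/2980) + 68385248/42523841) - 9905 = (-775/149 + 68385248/42523841) - 9905 = -22766574823/6336052309 - 9905 = -62781364695468/6336052309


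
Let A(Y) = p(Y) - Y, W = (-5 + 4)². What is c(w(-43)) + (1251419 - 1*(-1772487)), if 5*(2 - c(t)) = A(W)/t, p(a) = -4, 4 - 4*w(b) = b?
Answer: 142123680/47 ≈ 3.0239e+6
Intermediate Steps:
w(b) = 1 - b/4
W = 1 (W = (-1)² = 1)
A(Y) = -4 - Y
c(t) = 2 + 1/t (c(t) = 2 - (-4 - 1*1)/(5*t) = 2 - (-4 - 1)/(5*t) = 2 - (-1)/t = 2 + 1/t)
c(w(-43)) + (1251419 - 1*(-1772487)) = (2 + 1/(1 - ¼*(-43))) + (1251419 - 1*(-1772487)) = (2 + 1/(1 + 43/4)) + (1251419 + 1772487) = (2 + 1/(47/4)) + 3023906 = (2 + 4/47) + 3023906 = 98/47 + 3023906 = 142123680/47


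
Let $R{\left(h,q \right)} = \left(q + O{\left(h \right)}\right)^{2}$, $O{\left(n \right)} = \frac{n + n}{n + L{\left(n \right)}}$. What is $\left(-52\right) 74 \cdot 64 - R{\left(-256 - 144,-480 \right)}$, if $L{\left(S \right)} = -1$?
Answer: $- \frac{76342006272}{160801} \approx -4.7476 \cdot 10^{5}$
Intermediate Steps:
$O{\left(n \right)} = \frac{2 n}{-1 + n}$ ($O{\left(n \right)} = \frac{n + n}{n - 1} = \frac{2 n}{-1 + n}$)
$R{\left(h,q \right)} = \left(q + \frac{2 h}{-1 + h}\right)^{2}$
$\left(-52\right) 74 \cdot 64 - R{\left(-256 - 144,-480 \right)} = \left(-52\right) 74 \cdot 64 - \frac{\left(2 \left(-256 - 144\right) - 480 \left(-1 - 400\right)\right)^{2}}{\left(-1 - 400\right)^{2}} = \left(-3848\right) 64 - \frac{\left(2 \left(-256 - 144\right) - 480 \left(-1 - 400\right)\right)^{2}}{\left(-1 - 400\right)^{2}} = -246272 - \frac{\left(2 \left(-400\right) - 480 \left(-1 - 400\right)\right)^{2}}{\left(-1 - 400\right)^{2}} = -246272 - \frac{\left(-800 - -192480\right)^{2}}{160801} = -246272 - \frac{\left(-800 + 192480\right)^{2}}{160801} = -246272 - \frac{191680^{2}}{160801} = -246272 - \frac{1}{160801} \cdot 36741222400 = -246272 - \frac{36741222400}{160801} = - \frac{76342006272}{160801}$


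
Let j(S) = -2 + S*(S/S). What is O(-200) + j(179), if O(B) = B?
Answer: -23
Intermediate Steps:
j(S) = -2 + S (j(S) = -2 + S*1 = -2 + S)
O(-200) + j(179) = -200 + (-2 + 179) = -200 + 177 = -23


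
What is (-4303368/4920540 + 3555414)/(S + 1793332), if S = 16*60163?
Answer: 364469843754/282514854325 ≈ 1.2901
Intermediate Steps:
S = 962608
(-4303368/4920540 + 3555414)/(S + 1793332) = (-4303368/4920540 + 3555414)/(962608 + 1793332) = (-4303368*1/4920540 + 3555414)/2755940 = (-358614/410045 + 3555414)*(1/2755940) = (1457879375016/410045)*(1/2755940) = 364469843754/282514854325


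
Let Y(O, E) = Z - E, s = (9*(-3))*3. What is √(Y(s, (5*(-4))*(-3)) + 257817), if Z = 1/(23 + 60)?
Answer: 2*√443922014/83 ≈ 507.70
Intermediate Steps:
s = -81 (s = -27*3 = -81)
Z = 1/83 ≈ 0.012048
Y(O, E) = 1/83 - E
√(Y(s, (5*(-4))*(-3)) + 257817) = √((1/83 - 5*(-4)*(-3)) + 257817) = √((1/83 - (-20)*(-3)) + 257817) = √((1/83 - 1*60) + 257817) = √((1/83 - 60) + 257817) = √(-4979/83 + 257817) = √(21393832/83) = 2*√443922014/83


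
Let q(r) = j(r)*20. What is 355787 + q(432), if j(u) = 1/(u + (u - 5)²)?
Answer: 65023987927/182761 ≈ 3.5579e+5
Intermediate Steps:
j(u) = 1/(u + (-5 + u)²)
q(r) = 20/(r + (-5 + r)²)
355787 + q(432) = 355787 + 20/(432 + (-5 + 432)²) = 355787 + 20/(432 + 427²) = 355787 + 20/(432 + 182329) = 355787 + 20/182761 = 65023987927/182761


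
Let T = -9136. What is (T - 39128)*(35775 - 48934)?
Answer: 635105976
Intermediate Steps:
(T - 39128)*(35775 - 48934) = (-9136 - 39128)*(35775 - 48934) = -48264*(-13159) = 635105976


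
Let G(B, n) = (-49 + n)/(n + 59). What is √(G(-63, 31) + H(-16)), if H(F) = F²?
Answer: √6395/5 ≈ 15.994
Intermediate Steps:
G(B, n) = (-49 + n)/(59 + n)
√(G(-63, 31) + H(-16)) = √((-49 + 31)/(59 + 31) + (-16)²) = √(-18/90 + 256) = √((1/90)*(-18) + 256) = √(-⅕ + 256) = √(1279/5) = √6395/5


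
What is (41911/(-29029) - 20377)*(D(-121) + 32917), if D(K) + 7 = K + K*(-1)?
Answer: -19468431926040/29029 ≈ -6.7065e+8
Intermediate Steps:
D(K) = -7 (D(K) = -7 + (K + K*(-1)) = -7 + (K - K) = -7 + 0 = -7)
(41911/(-29029) - 20377)*(D(-121) + 32917) = (41911/(-29029) - 20377)*(-7 + 32917) = (41911*(-1/29029) - 20377)*32910 = (-41911/29029 - 20377)*32910 = -591565844/29029*32910 = -19468431926040/29029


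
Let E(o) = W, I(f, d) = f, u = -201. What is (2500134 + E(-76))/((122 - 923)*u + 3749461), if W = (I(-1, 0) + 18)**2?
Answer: 2500423/3910462 ≈ 0.63942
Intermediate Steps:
W = 289 (W = (-1 + 18)**2 = 17**2 = 289)
E(o) = 289
(2500134 + E(-76))/((122 - 923)*u + 3749461) = (2500134 + 289)/((122 - 923)*(-201) + 3749461) = 2500423/(-801*(-201) + 3749461) = 2500423/(161001 + 3749461) = 2500423/3910462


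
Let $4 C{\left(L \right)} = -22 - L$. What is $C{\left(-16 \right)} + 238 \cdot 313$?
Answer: $\frac{148985}{2} \approx 74493.0$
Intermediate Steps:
$C{\left(L \right)} = - \frac{11}{2} - \frac{L}{4}$ ($C{\left(L \right)} = \frac{-22 - L}{4} = - \frac{11}{2} - \frac{L}{4}$)
$C{\left(-16 \right)} + 238 \cdot 313 = \left(- \frac{11}{2} - -4\right) + 238 \cdot 313 = \left(- \frac{11}{2} + 4\right) + 74494 = - \frac{3}{2} + 74494 = \frac{148985}{2}$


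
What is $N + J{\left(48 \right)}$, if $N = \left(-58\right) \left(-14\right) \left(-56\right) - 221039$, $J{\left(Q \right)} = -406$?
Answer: $-266917$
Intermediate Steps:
$N = -266511$ ($N = 812 \left(-56\right) - 221039 = -45472 - 221039 = -266511$)
$N + J{\left(48 \right)} = -266511 - 406 = -266917$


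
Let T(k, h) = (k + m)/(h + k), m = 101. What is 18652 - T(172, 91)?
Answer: 4905203/263 ≈ 18651.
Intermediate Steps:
T(k, h) = (101 + k)/(h + k) (T(k, h) = (k + 101)/(h + k) = (101 + k)/(h + k))
18652 - T(172, 91) = 18652 - (101 + 172)/(91 + 172) = 18652 - 273/263 = 4905203/263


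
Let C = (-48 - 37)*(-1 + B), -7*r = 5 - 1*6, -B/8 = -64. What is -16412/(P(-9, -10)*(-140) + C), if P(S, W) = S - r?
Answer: 16412/42155 ≈ 0.38933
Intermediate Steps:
B = 512 (B = -8*(-64) = 512)
r = ⅐ (r = -(5 - 1*6)/7 = -(5 - 6)/7 = -⅐*(-1) = ⅐ ≈ 0.14286)
C = -43435 (C = (-48 - 37)*(-1 + 512) = -85*511 = -43435)
P(S, W) = -⅐ + S (P(S, W) = S - 1*⅐ = S - ⅐ = -⅐ + S)
-16412/(P(-9, -10)*(-140) + C) = -16412/((-⅐ - 9)*(-140) - 43435) = -16412/(-64/7*(-140) - 43435) = -16412/(1280 - 43435) = -16412/(-42155) = -16412*(-1/42155) = 16412/42155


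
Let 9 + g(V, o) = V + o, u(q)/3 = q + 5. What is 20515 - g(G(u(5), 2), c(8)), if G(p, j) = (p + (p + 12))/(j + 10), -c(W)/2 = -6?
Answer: 20506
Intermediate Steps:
u(q) = 15 + 3*q (u(q) = 3*(q + 5) = 3*(5 + q) = 15 + 3*q)
c(W) = 12 (c(W) = -2*(-6) = 12)
G(p, j) = (12 + 2*p)/(10 + j) (G(p, j) = (p + (12 + p))/(10 + j) = (12 + 2*p)/(10 + j))
g(V, o) = -9 + V + o (g(V, o) = -9 + (V + o) = -9 + V + o)
20515 - g(G(u(5), 2), c(8)) = 20515 - (-9 + 2*(6 + (15 + 3*5))/(10 + 2) + 12) = 20515 - (-9 + 2*(6 + (15 + 15))/12 + 12) = 20515 - (-9 + 2*(1/12)*(6 + 30) + 12) = 20515 - (-9 + 2*(1/12)*36 + 12) = 20515 - (-9 + 6 + 12) = 20515 - 1*9 = 20515 - 9 = 20506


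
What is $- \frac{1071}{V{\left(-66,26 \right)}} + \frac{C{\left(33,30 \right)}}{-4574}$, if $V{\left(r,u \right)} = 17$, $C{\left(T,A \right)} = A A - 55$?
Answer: $- \frac{289007}{4574} \approx -63.185$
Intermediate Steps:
$C{\left(T,A \right)} = -55 + A^{2}$ ($C{\left(T,A \right)} = A^{2} - 55 = -55 + A^{2}$)
$- \frac{1071}{V{\left(-66,26 \right)}} + \frac{C{\left(33,30 \right)}}{-4574} = - \frac{1071}{17} + \frac{-55 + 30^{2}}{-4574} = \left(-1071\right) \frac{1}{17} + \left(-55 + 900\right) \left(- \frac{1}{4574}\right) = -63 + 845 \left(- \frac{1}{4574}\right) = -63 - \frac{845}{4574} = - \frac{289007}{4574}$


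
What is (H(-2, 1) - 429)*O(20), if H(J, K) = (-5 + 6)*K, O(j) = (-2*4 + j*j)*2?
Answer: -335552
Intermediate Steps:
O(j) = -16 + 2*j² (O(j) = (-8 + j²)*2 = -16 + 2*j²)
H(J, K) = K (H(J, K) = 1*K = K)
(H(-2, 1) - 429)*O(20) = (1 - 429)*(-16 + 2*20²) = -428*(-16 + 2*400) = -428*(-16 + 800) = -428*784 = -335552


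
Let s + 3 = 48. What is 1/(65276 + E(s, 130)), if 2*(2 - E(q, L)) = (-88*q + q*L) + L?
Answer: 1/64268 ≈ 1.5560e-5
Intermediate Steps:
s = 45 (s = -3 + 48 = 45)
E(q, L) = 2 + 44*q - L/2 - L*q/2 (E(q, L) = 2 - ((-88*q + q*L) + L)/2 = 2 - ((-88*q + L*q) + L)/2 = 2 - (L - 88*q + L*q)/2 = 2 + (44*q - L/2 - L*q/2) = 2 + 44*q - L/2 - L*q/2)
1/(65276 + E(s, 130)) = 1/(65276 + (2 + 44*45 - 1/2*130 - 1/2*130*45)) = 1/(65276 + (2 + 1980 - 65 - 2925)) = 1/(65276 - 1008) = 1/64268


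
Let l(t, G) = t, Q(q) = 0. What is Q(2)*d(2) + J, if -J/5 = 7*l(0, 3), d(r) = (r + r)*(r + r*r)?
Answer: 0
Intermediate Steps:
d(r) = 2*r*(r + r²) (d(r) = (2*r)*(r + r²) = 2*r*(r + r²))
J = 0 (J = -35*0 = -5*0 = 0)
Q(2)*d(2) + J = 0*(2*2²*(1 + 2)) + 0 = 0*(2*4*3) + 0 = 0*24 + 0 = 0 + 0 = 0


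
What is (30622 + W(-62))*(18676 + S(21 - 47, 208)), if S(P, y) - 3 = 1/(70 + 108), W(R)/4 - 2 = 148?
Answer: 51904436293/89 ≈ 5.8320e+8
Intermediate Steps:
W(R) = 600 (W(R) = 8 + 4*148 = 8 + 592 = 600)
S(P, y) = 535/178 (S(P, y) = 3 + 1/(70 + 108) = 3 + 1/178 = 535/178)
(30622 + W(-62))*(18676 + S(21 - 47, 208)) = (30622 + 600)*(18676 + 535/178) = 31222*(3324863/178) = 51904436293/89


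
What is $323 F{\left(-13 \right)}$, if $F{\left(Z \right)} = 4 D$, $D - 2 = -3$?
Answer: $-1292$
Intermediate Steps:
$D = -1$ ($D = 2 - 3 = -1$)
$F{\left(Z \right)} = -4$ ($F{\left(Z \right)} = 4 \left(-1\right) = -4$)
$323 F{\left(-13 \right)} = 323 \left(-4\right) = -1292$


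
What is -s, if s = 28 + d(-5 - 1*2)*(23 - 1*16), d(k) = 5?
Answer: -63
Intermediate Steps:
s = 63 (s = 28 + 5*(23 - 1*16) = 28 + 5*(23 - 16) = 28 + 5*7 = 28 + 35 = 63)
-s = -1*63 = -63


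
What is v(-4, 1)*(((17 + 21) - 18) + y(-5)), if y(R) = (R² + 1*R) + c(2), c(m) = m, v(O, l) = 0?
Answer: 0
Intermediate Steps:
y(R) = 2 + R + R² (y(R) = (R² + 1*R) + 2 = (R² + R) + 2 = (R + R²) + 2 = 2 + R + R²)
v(-4, 1)*(((17 + 21) - 18) + y(-5)) = 0*(((17 + 21) - 18) + (2 - 5 + (-5)²)) = 0*((38 - 18) + (2 - 5 + 25)) = 0*(20 + 22) = 0*42 = 0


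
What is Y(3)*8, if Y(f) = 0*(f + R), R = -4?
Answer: 0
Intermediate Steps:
Y(f) = 0 (Y(f) = 0*(f - 4) = 0*(-4 + f) = 0)
Y(3)*8 = 0*8 = 0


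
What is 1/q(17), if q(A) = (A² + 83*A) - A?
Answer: 1/1683 ≈ 0.00059418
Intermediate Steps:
q(A) = A² + 82*A
1/q(17) = 1/(17*(82 + 17)) = 1/(17*99) = 1/1683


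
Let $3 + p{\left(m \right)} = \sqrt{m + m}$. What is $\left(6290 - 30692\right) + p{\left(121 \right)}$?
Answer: $-24405 + 11 \sqrt{2} \approx -24389.0$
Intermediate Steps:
$p{\left(m \right)} = -3 + \sqrt{2} \sqrt{m}$ ($p{\left(m \right)} = -3 + \sqrt{m + m} = -3 + \sqrt{2 m} = -3 + \sqrt{2} \sqrt{m}$)
$\left(6290 - 30692\right) + p{\left(121 \right)} = \left(6290 - 30692\right) - \left(3 - \sqrt{2} \sqrt{121}\right) = -24402 - \left(3 - \sqrt{2} \cdot 11\right) = -24402 - \left(3 - 11 \sqrt{2}\right) = -24405 + 11 \sqrt{2}$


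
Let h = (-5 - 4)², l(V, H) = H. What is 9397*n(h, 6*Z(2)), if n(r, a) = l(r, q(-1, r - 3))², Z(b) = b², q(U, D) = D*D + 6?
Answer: 348516875700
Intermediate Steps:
q(U, D) = 6 + D² (q(U, D) = D² + 6 = 6 + D²)
h = 81 (h = (-9)² = 81)
n(r, a) = (6 + (-3 + r)²)² (n(r, a) = (6 + (r - 3)²)² = (6 + (-3 + r)²)²)
9397*n(h, 6*Z(2)) = 9397*(6 + (-3 + 81)²)² = 9397*(6 + 78²)² = 9397*(6 + 6084)² = 9397*6090² = 9397*37088100 = 348516875700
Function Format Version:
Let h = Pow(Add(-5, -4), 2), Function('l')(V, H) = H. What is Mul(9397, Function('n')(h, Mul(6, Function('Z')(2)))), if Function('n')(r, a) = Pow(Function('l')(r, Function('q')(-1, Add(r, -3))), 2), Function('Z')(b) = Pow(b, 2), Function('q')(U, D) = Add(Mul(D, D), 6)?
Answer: 348516875700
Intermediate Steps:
Function('q')(U, D) = Add(6, Pow(D, 2)) (Function('q')(U, D) = Add(Pow(D, 2), 6) = Add(6, Pow(D, 2)))
h = 81 (h = Pow(-9, 2) = 81)
Function('n')(r, a) = Pow(Add(6, Pow(Add(-3, r), 2)), 2) (Function('n')(r, a) = Pow(Add(6, Pow(Add(r, -3), 2)), 2) = Pow(Add(6, Pow(Add(-3, r), 2)), 2))
Mul(9397, Function('n')(h, Mul(6, Function('Z')(2)))) = Mul(9397, Pow(Add(6, Pow(Add(-3, 81), 2)), 2)) = Mul(9397, Pow(Add(6, Pow(78, 2)), 2)) = Mul(9397, Pow(Add(6, 6084), 2)) = Mul(9397, Pow(6090, 2)) = Mul(9397, 37088100) = 348516875700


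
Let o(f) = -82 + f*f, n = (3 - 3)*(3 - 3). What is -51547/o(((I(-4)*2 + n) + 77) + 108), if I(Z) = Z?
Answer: -51547/31247 ≈ -1.6497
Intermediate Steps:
n = 0 (n = 0*0 = 0)
o(f) = -82 + f²
-51547/o(((I(-4)*2 + n) + 77) + 108) = -51547/(-82 + (((-4*2 + 0) + 77) + 108)²) = -51547/(-82 + (((-8 + 0) + 77) + 108)²) = -51547/(-82 + ((-8 + 77) + 108)²) = -51547/(-82 + (69 + 108)²) = -51547/(-82 + 177²) = -51547/(-82 + 31329) = -51547/31247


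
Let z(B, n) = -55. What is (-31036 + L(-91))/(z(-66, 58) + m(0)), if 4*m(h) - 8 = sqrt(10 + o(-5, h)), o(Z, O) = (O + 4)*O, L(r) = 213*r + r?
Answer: 21416240/22467 + 101020*sqrt(10)/22467 ≈ 967.45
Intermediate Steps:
L(r) = 214*r
o(Z, O) = O*(4 + O) (o(Z, O) = (4 + O)*O = O*(4 + O))
m(h) = 2 + sqrt(10 + h*(4 + h))/4
(-31036 + L(-91))/(z(-66, 58) + m(0)) = (-31036 + 214*(-91))/(-55 + (2 + sqrt(10 + 0*(4 + 0))/4)) = (-31036 - 19474)/(-55 + (2 + sqrt(10 + 0*4)/4)) = -50510/(-55 + (2 + sqrt(10 + 0)/4)) = -50510/(-55 + (2 + sqrt(10)/4)) = -50510/(-53 + sqrt(10)/4)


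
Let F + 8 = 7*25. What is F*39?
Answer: 6513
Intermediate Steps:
F = 167 (F = -8 + 7*25 = -8 + 175 = 167)
F*39 = 167*39 = 6513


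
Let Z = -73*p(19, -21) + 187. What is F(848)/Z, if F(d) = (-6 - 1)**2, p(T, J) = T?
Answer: -49/1200 ≈ -0.040833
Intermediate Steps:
F(d) = 49 (F(d) = (-7)**2 = 49)
Z = -1200 (Z = -73*19 + 187 = -1387 + 187 = -1200)
F(848)/Z = 49/(-1200) = 49*(-1/1200) = -49/1200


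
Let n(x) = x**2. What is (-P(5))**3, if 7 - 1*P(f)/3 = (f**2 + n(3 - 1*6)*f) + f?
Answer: 8489664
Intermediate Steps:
P(f) = 21 - 30*f - 3*f**2 (P(f) = 21 - 3*((f**2 + (3 - 1*6)**2*f) + f) = 21 - 3*((f**2 + (3 - 6)**2*f) + f) = 21 - 3*((f**2 + (-3)**2*f) + f) = 21 - 3*((f**2 + 9*f) + f) = 21 - 3*(f**2 + 10*f) = 21 + (-30*f - 3*f**2) = 21 - 30*f - 3*f**2)
(-P(5))**3 = (-(21 - 30*5 - 3*5**2))**3 = (-(21 - 150 - 3*25))**3 = (-(21 - 150 - 75))**3 = (-1*(-204))**3 = 204**3 = 8489664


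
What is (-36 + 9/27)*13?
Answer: -1391/3 ≈ -463.67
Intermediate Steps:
(-36 + 9/27)*13 = (-36 + 9*(1/27))*13 = (-36 + ⅓)*13 = -107/3*13 = -1391/3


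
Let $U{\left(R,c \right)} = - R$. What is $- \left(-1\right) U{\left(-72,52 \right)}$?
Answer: $72$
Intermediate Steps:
$- \left(-1\right) U{\left(-72,52 \right)} = - \left(-1\right) \left(\left(-1\right) \left(-72\right)\right) = - \left(-1\right) 72 = \left(-1\right) \left(-72\right) = 72$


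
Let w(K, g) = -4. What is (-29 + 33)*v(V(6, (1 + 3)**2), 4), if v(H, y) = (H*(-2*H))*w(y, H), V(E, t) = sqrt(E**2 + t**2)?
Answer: 9344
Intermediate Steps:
v(H, y) = 8*H**2 (v(H, y) = (H*(-2*H))*(-4) = -2*H**2*(-4) = 8*H**2)
(-29 + 33)*v(V(6, (1 + 3)**2), 4) = (-29 + 33)*(8*(sqrt(6**2 + ((1 + 3)**2)**2))**2) = 4*(8*(sqrt(36 + (4**2)**2))**2) = 4*(8*(sqrt(36 + 16**2))**2) = 4*(8*(sqrt(36 + 256))**2) = 4*(8*(sqrt(292))**2) = 4*(8*(2*sqrt(73))**2) = 4*(8*292) = 4*2336 = 9344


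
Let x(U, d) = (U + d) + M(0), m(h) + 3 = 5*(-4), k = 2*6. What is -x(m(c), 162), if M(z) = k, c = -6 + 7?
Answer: -151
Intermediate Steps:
c = 1
k = 12
M(z) = 12
m(h) = -23 (m(h) = -3 + 5*(-4) = -3 - 20 = -23)
x(U, d) = 12 + U + d (x(U, d) = (U + d) + 12 = 12 + U + d)
-x(m(c), 162) = -(12 - 23 + 162) = -1*151 = -151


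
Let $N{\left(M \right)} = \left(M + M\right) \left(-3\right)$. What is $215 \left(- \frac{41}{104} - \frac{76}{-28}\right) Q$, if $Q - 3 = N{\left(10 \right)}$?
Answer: $- \frac{20698695}{728} \approx -28432.0$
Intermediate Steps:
$N{\left(M \right)} = - 6 M$ ($N{\left(M \right)} = 2 M \left(-3\right) = - 6 M$)
$Q = -57$ ($Q = 3 - 60 = -57$)
$215 \left(- \frac{41}{104} - \frac{76}{-28}\right) Q = 215 \left(- \frac{41}{104} - \frac{76}{-28}\right) \left(-57\right) = 215 \left(\left(-41\right) \frac{1}{104} - - \frac{19}{7}\right) \left(-57\right) = 215 \left(- \frac{41}{104} + \frac{19}{7}\right) \left(-57\right) = 215 \cdot \frac{1689}{728} \left(-57\right) = \frac{363135}{728} \left(-57\right) = - \frac{20698695}{728}$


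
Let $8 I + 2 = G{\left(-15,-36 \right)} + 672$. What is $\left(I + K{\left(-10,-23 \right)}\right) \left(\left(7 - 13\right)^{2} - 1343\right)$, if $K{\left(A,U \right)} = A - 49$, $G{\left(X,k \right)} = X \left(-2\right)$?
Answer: $- \frac{74499}{2} \approx -37250.0$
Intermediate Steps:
$G{\left(X,k \right)} = - 2 X$
$K{\left(A,U \right)} = -49 + A$
$I = \frac{175}{2}$ ($I = - \frac{1}{4} + \frac{\left(-2\right) \left(-15\right) + 672}{8} = - \frac{1}{4} + \frac{30 + 672}{8} = - \frac{1}{4} + \frac{1}{8} \cdot 702 = - \frac{1}{4} + \frac{351}{4} = \frac{175}{2} \approx 87.5$)
$\left(I + K{\left(-10,-23 \right)}\right) \left(\left(7 - 13\right)^{2} - 1343\right) = \left(\frac{175}{2} - 59\right) \left(\left(7 - 13\right)^{2} - 1343\right) = \left(\frac{175}{2} - 59\right) \left(\left(-6\right)^{2} - 1343\right) = \frac{57 \left(36 - 1343\right)}{2} = \frac{57}{2} \left(-1307\right) = - \frac{74499}{2}$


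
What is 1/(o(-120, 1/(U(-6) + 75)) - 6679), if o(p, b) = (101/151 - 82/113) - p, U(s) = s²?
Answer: -17063/111917186 ≈ -0.00015246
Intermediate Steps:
o(p, b) = -969/17063 - p (o(p, b) = (101*(1/151) - 82*1/113) - p = (101/151 - 82/113) - p = -969/17063 - p)
1/(o(-120, 1/(U(-6) + 75)) - 6679) = 1/((-969/17063 - 1*(-120)) - 6679) = 1/((-969/17063 + 120) - 6679) = 1/(2046591/17063 - 6679) = 1/(-111917186/17063) = -17063/111917186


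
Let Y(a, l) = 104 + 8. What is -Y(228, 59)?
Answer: -112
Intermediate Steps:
Y(a, l) = 112
-Y(228, 59) = -1*112 = -112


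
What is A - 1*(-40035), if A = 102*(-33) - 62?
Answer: 36607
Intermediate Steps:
A = -3428 (A = -3366 - 62 = -3428)
A - 1*(-40035) = -3428 - 1*(-40035) = -3428 + 40035 = 36607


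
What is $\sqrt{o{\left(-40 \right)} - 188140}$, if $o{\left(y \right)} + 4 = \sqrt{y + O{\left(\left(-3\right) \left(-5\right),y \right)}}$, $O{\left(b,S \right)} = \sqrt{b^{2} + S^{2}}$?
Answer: $\sqrt{-188144 + \sqrt{5} \sqrt{-8 + \sqrt{73}}} \approx 433.75 i$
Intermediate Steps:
$O{\left(b,S \right)} = \sqrt{S^{2} + b^{2}}$
$o{\left(y \right)} = -4 + \sqrt{y + \sqrt{225 + y^{2}}}$ ($o{\left(y \right)} = -4 + \sqrt{y + \sqrt{y^{2} + \left(\left(-3\right) \left(-5\right)\right)^{2}}} = -4 + \sqrt{y + \sqrt{y^{2} + 15^{2}}} = -4 + \sqrt{y + \sqrt{y^{2} + 225}} = -4 + \sqrt{y + \sqrt{225 + y^{2}}}$)
$\sqrt{o{\left(-40 \right)} - 188140} = \sqrt{\left(-4 + \sqrt{-40 + \sqrt{225 + \left(-40\right)^{2}}}\right) - 188140} = \sqrt{\left(-4 + \sqrt{-40 + \sqrt{225 + 1600}}\right) - 188140} = \sqrt{\left(-4 + \sqrt{-40 + \sqrt{1825}}\right) - 188140} = \sqrt{\left(-4 + \sqrt{-40 + 5 \sqrt{73}}\right) - 188140} = \sqrt{-188144 + \sqrt{-40 + 5 \sqrt{73}}}$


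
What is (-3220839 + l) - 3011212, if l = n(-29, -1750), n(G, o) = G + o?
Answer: -6233830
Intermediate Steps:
l = -1779 (l = -29 - 1750 = -1779)
(-3220839 + l) - 3011212 = (-3220839 - 1779) - 3011212 = -3222618 - 3011212 = -6233830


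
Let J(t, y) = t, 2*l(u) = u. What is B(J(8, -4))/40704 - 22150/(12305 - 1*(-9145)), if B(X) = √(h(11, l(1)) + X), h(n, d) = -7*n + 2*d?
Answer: -443/429 + I*√17/20352 ≈ -1.0326 + 0.00020259*I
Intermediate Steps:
l(u) = u/2
B(X) = √(-76 + X) (B(X) = √((-7*11 + 2*((½)*1)) + X) = √((-77 + 2*(½)) + X) = √((-77 + 1) + X) = √(-76 + X))
B(J(8, -4))/40704 - 22150/(12305 - 1*(-9145)) = √(-76 + 8)/40704 - 22150/(12305 - 1*(-9145)) = √(-68)*(1/40704) - 22150/(12305 + 9145) = (2*I*√17)*(1/40704) - 22150/21450 = I*√17/20352 - 22150*1/21450 = I*√17/20352 - 443/429 = -443/429 + I*√17/20352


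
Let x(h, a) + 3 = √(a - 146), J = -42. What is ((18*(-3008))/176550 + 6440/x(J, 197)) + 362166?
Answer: 10670261026/29425 + 460*√51/3 ≈ 3.6372e+5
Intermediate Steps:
x(h, a) = -3 + √(-146 + a) (x(h, a) = -3 + √(a - 146) = -3 + √(-146 + a))
((18*(-3008))/176550 + 6440/x(J, 197)) + 362166 = ((18*(-3008))/176550 + 6440/(-3 + √(-146 + 197))) + 362166 = (-54144*1/176550 + 6440/(-3 + √51)) + 362166 = (-9024/29425 + 6440/(-3 + √51)) + 362166 = 10656725526/29425 + 6440/(-3 + √51)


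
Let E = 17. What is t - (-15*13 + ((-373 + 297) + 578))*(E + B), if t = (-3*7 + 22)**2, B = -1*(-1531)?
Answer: -475235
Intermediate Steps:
B = 1531
t = 1 (t = (-21 + 22)**2 = 1**2 = 1)
t - (-15*13 + ((-373 + 297) + 578))*(E + B) = 1 - (-15*13 + ((-373 + 297) + 578))*(17 + 1531) = 1 - (-195 + (-76 + 578))*1548 = 1 - (-195 + 502)*1548 = 1 - 307*1548 = 1 - 1*475236 = 1 - 475236 = -475235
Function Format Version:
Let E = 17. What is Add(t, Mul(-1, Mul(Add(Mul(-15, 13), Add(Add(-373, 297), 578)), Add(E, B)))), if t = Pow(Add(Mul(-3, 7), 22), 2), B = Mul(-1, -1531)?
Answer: -475235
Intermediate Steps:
B = 1531
t = 1 (t = Pow(Add(-21, 22), 2) = Pow(1, 2) = 1)
Add(t, Mul(-1, Mul(Add(Mul(-15, 13), Add(Add(-373, 297), 578)), Add(E, B)))) = Add(1, Mul(-1, Mul(Add(Mul(-15, 13), Add(Add(-373, 297), 578)), Add(17, 1531)))) = Add(1, Mul(-1, Mul(Add(-195, Add(-76, 578)), 1548))) = Add(1, Mul(-1, Mul(Add(-195, 502), 1548))) = Add(1, Mul(-1, Mul(307, 1548))) = Add(1, Mul(-1, 475236)) = Add(1, -475236) = -475235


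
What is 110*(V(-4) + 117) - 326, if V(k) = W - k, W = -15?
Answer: 11334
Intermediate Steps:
V(k) = -15 - k
110*(V(-4) + 117) - 326 = 110*((-15 - 1*(-4)) + 117) - 326 = 110*((-15 + 4) + 117) - 326 = 110*(-11 + 117) - 326 = 110*106 - 326 = 11660 - 326 = 11334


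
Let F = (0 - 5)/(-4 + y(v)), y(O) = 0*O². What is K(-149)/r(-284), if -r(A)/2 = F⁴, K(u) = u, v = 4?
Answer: 19072/625 ≈ 30.515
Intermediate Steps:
y(O) = 0
F = 5/4 (F = (0 - 5)/(-4 + 0) = -5/(-4) = -5*(-¼) = 5/4 ≈ 1.2500)
r(A) = -625/128 (r(A) = -2*(5/4)⁴ = -2*625/256 = -625/128)
K(-149)/r(-284) = -149/(-625/128) = -149*(-128/625) = 19072/625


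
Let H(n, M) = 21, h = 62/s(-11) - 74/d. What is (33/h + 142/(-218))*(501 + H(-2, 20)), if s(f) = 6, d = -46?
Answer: 49508829/44908 ≈ 1102.4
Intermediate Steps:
h = 824/69 (h = 62/6 - 74/(-46) = 62*(1/6) - 74*(-1/46) = 31/3 + 37/23 = 824/69 ≈ 11.942)
(33/h + 142/(-218))*(501 + H(-2, 20)) = (33/(824/69) + 142/(-218))*(501 + 21) = (33*(69/824) + 142*(-1/218))*522 = (2277/824 - 71/109)*522 = (189689/89816)*522 = 49508829/44908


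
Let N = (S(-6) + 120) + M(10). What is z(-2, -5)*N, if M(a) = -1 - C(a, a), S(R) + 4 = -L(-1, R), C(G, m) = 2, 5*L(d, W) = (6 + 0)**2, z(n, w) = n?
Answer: -1058/5 ≈ -211.60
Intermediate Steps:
L(d, W) = 36/5 (L(d, W) = (6 + 0)**2/5 = (1/5)*6**2 = (1/5)*36 = 36/5)
S(R) = -56/5 (S(R) = -4 - 1*36/5 = -4 - 36/5 = -56/5)
M(a) = -3 (M(a) = -1 - 1*2 = -1 - 2 = -3)
N = 529/5 (N = (-56/5 + 120) - 3 = 544/5 - 3 = 529/5 ≈ 105.80)
z(-2, -5)*N = -2*529/5 = -1058/5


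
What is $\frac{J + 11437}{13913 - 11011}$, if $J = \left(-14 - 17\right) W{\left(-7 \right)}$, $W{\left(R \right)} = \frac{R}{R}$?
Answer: $\frac{5703}{1451} \approx 3.9304$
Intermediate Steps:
$W{\left(R \right)} = 1$
$J = -31$ ($J = \left(-14 - 17\right) 1 = \left(-31\right) 1 = -31$)
$\frac{J + 11437}{13913 - 11011} = \frac{-31 + 11437}{13913 - 11011} = \frac{11406}{2902} = 11406 \cdot \frac{1}{2902} = \frac{5703}{1451}$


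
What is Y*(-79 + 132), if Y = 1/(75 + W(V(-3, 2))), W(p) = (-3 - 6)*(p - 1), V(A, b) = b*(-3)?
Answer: 53/138 ≈ 0.38406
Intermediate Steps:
V(A, b) = -3*b
W(p) = 9 - 9*p (W(p) = -9*(-1 + p) = 9 - 9*p)
Y = 1/138 (Y = 1/(75 + (9 - (-27)*2)) = 1/(75 + (9 - 9*(-6))) = 1/(75 + (9 + 54)) = 1/(75 + 63) = 1/138 ≈ 0.0072464)
Y*(-79 + 132) = (-79 + 132)/138 = (1/138)*53 = 53/138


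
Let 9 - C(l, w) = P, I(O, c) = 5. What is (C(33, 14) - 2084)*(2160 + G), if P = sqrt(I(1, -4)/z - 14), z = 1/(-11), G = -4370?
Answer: 4585750 + 2210*I*sqrt(69) ≈ 4.5858e+6 + 18358.0*I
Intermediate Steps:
z = -1/11 ≈ -0.090909
P = I*sqrt(69) (P = sqrt(5/(-1/11) - 14) = sqrt(5*(-11) - 14) = sqrt(-55 - 14) = sqrt(-69) = I*sqrt(69) ≈ 8.3066*I)
C(l, w) = 9 - I*sqrt(69)
(C(33, 14) - 2084)*(2160 + G) = ((9 - I*sqrt(69)) - 2084)*(2160 - 4370) = (-2075 - I*sqrt(69))*(-2210) = 4585750 + 2210*I*sqrt(69)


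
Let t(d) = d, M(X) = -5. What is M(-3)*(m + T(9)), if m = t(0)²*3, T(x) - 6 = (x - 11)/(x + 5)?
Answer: -205/7 ≈ -29.286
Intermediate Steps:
T(x) = 6 + (-11 + x)/(5 + x) (T(x) = 6 + (x - 11)/(x + 5) = 6 + (-11 + x)/(5 + x))
m = 0 (m = 0²*3 = 0*3 = 0)
M(-3)*(m + T(9)) = -5*(0 + (19 + 7*9)/(5 + 9)) = -5*(0 + (19 + 63)/14) = -5*(0 + (1/14)*82) = -5*(0 + 41/7) = -5*41/7 = -205/7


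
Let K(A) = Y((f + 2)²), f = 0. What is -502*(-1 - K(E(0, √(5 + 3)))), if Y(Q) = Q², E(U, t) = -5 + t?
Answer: 8534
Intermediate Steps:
K(A) = 16 (K(A) = ((0 + 2)²)² = (2²)² = 4² = 16)
-502*(-1 - K(E(0, √(5 + 3)))) = -502*(-1 - 1*16) = -502*(-1 - 16) = -502*(-17) = -251*(-34) = 8534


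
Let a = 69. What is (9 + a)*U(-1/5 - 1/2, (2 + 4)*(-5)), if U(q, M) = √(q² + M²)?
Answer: 39*√90049/5 ≈ 2340.6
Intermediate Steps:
U(q, M) = √(M² + q²)
(9 + a)*U(-1/5 - 1/2, (2 + 4)*(-5)) = (9 + 69)*√(((2 + 4)*(-5))² + (-1/5 - 1/2)²) = 78*√((6*(-5))² + (-1*⅕ - 1*½)²) = 78*√((-30)² + (-⅕ - ½)²) = 78*√(900 + (-7/10)²) = 78*√(900 + 49/100) = 78*√(90049/100) = 78*(√90049/10) = 39*√90049/5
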